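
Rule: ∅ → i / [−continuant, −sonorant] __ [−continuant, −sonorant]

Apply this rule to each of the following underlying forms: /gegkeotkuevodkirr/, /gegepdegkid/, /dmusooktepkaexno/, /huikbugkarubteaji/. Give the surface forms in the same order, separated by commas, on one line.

/gegkeotkuevodkirr/: /g/ and /k/ form a stop–stop cluster, so [i] is inserted between them. /t/ and /k/ form a stop–stop cluster, so [i] is inserted between them. /d/ and /k/ form a stop–stop cluster, so [i] is inserted between them. → [gegikeotikuevodikirr].
/gegepdegkid/: /p/ and /d/ form a stop–stop cluster, so [i] is inserted between them. /g/ and /k/ form a stop–stop cluster, so [i] is inserted between them. → [gegepidegikid].
/dmusooktepkaexno/: /k/ and /t/ form a stop–stop cluster, so [i] is inserted between them. /p/ and /k/ form a stop–stop cluster, so [i] is inserted between them. → [dmusookitepikaexno].
/huikbugkarubteaji/: /k/ and /b/ form a stop–stop cluster, so [i] is inserted between them. /g/ and /k/ form a stop–stop cluster, so [i] is inserted between them. /b/ and /t/ form a stop–stop cluster, so [i] is inserted between them. → [huikibugikarubiteaji].

gegikeotikuevodikirr, gegepidegikid, dmusookitepikaexno, huikibugikarubiteaji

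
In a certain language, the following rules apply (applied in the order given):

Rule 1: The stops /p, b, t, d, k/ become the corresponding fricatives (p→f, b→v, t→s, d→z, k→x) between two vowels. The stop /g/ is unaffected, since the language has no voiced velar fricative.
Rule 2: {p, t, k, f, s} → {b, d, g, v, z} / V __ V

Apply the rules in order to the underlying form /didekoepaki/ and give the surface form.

dizexoevaxi

Rule 1 (intervocalic spirantization): /d/ is a stop between vowels /i/ and /e/, so it spirantizes to the fricative [z]. /k/ is a stop between vowels /e/ and /o/, so it spirantizes to the fricative [x]. /p/ is a stop between vowels /e/ and /a/, so it spirantizes to the fricative [f]. /k/ is a stop between vowels /a/ and /i/, so it spirantizes to the fricative [x]. /didekoepaki/ → dizexoefaxi.
Rule 2 (intervocalic voicing): /f/ is a voiceless obstruent between vowels /e/ and /a/, so it voices to [v]. /dizexoefaxi/ → dizexoevaxi.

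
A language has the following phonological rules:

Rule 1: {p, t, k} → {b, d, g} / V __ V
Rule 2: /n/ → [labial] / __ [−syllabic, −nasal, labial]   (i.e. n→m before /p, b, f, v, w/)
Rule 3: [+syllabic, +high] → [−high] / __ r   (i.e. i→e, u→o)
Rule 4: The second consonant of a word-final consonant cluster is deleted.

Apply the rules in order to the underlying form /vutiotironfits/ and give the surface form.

vudioderomfit

Rule 1 (intervocalic voicing): /t/ is a voiceless stop between vowels /u/ and /i/, so it voices to [d]. /t/ is a voiceless stop between vowels /o/ and /i/, so it voices to [d]. /vutiotironfits/ → vudiodironfits.
Rule 2 (nasal place assimilation): /n/ precedes the labial consonant /f/, so it assimilates in place to [m]. /vudiodironfits/ → vudiodiromfits.
Rule 3 (pre-rhotic lowering): /i/ is a high vowel immediately before /r/, so it lowers to [e]. /vudiodiromfits/ → vudioderomfits.
Rule 4 (final cluster simplification): /s/ is the second consonant of a word-final cluster /ts/, so it deletes. /vudioderomfits/ → vudioderomfit.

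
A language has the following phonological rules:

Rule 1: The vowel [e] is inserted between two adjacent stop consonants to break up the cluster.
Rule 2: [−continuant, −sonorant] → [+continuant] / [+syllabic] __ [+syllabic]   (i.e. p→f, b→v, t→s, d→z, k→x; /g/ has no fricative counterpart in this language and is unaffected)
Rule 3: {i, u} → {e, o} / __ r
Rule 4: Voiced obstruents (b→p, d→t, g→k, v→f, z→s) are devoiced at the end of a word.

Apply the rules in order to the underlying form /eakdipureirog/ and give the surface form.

Rule 1 (stop-cluster e-epenthesis): /k/ and /d/ form a stop–stop cluster, so [e] is inserted between them. /eakdipureirog/ → eakedipureirog.
Rule 2 (intervocalic spirantization): /k/ is a stop between vowels /a/ and /e/, so it spirantizes to the fricative [x]. /d/ is a stop between vowels /e/ and /i/, so it spirantizes to the fricative [z]. /p/ is a stop between vowels /i/ and /u/, so it spirantizes to the fricative [f]. /eakedipureirog/ → eaxezifureirog.
Rule 3 (pre-rhotic lowering): /u/ is a high vowel immediately before /r/, so it lowers to [o]. /i/ is a high vowel immediately before /r/, so it lowers to [e]. /eaxezifureirog/ → eaxeziforeerog.
Rule 4 (final devoicing): /g/ is a voiced obstruent in word-final position, so it devoices to [k]. /eaxeziforeerog/ → eaxeziforeerok.

eaxeziforeerok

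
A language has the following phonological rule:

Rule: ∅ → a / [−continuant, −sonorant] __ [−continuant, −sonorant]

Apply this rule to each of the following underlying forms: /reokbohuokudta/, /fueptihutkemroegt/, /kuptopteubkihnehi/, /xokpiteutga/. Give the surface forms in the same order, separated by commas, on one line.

/reokbohuokudta/: /k/ and /b/ form a stop–stop cluster, so [a] is inserted between them. /d/ and /t/ form a stop–stop cluster, so [a] is inserted between them. → [reokabohuokudata].
/fueptihutkemroegt/: /p/ and /t/ form a stop–stop cluster, so [a] is inserted between them. /t/ and /k/ form a stop–stop cluster, so [a] is inserted between them. /g/ and /t/ form a stop–stop cluster, so [a] is inserted between them. → [fuepatihutakemroegat].
/kuptopteubkihnehi/: /p/ and /t/ form a stop–stop cluster, so [a] is inserted between them. /p/ and /t/ form a stop–stop cluster, so [a] is inserted between them. /b/ and /k/ form a stop–stop cluster, so [a] is inserted between them. → [kupatopateubakihnehi].
/xokpiteutga/: /k/ and /p/ form a stop–stop cluster, so [a] is inserted between them. /t/ and /g/ form a stop–stop cluster, so [a] is inserted between them. → [xokapiteutaga].

reokabohuokudata, fuepatihutakemroegat, kupatopateubakihnehi, xokapiteutaga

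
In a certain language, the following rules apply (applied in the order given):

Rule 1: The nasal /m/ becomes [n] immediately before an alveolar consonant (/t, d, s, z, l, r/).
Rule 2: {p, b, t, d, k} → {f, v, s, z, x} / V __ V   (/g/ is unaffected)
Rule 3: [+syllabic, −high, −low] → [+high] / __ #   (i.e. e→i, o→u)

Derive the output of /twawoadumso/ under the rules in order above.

twawoazunsu

Rule 1 (nasal place assimilation): /m/ precedes the alveolar consonant /s/, so it assimilates in place to [n]. /twawoadumso/ → twawoadunso.
Rule 2 (intervocalic spirantization): /d/ is a stop between vowels /a/ and /u/, so it spirantizes to the fricative [z]. /twawoadunso/ → twawoazunso.
Rule 3 (final vowel raising): /o/ is a mid vowel in word-final position, so it raises to [u]. /twawoazunso/ → twawoazunsu.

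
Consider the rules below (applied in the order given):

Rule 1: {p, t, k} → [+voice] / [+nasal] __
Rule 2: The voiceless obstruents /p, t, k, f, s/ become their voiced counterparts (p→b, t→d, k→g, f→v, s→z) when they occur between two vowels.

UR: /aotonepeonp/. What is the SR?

Rule 1 (post-nasal voicing): /p/ is a voiceless stop immediately after the nasal /n/, so it voices to [b]. /aotonepeonp/ → aotonepeonb.
Rule 2 (intervocalic voicing): /t/ is a voiceless obstruent between vowels /o/ and /o/, so it voices to [d]. /p/ is a voiceless obstruent between vowels /e/ and /e/, so it voices to [b]. /aotonepeonb/ → aodonebeonb.

aodonebeonb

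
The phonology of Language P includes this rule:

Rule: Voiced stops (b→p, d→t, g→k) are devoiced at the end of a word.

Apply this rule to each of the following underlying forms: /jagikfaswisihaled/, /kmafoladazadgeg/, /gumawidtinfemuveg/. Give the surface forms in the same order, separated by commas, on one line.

/jagikfaswisihaled/: /d/ is a voiced stop in word-final position, so it devoices to [t]. → [jagikfaswisihalet].
/kmafoladazadgeg/: /g/ is a voiced stop in word-final position, so it devoices to [k]. → [kmafoladazadgek].
/gumawidtinfemuveg/: /g/ is a voiced stop in word-final position, so it devoices to [k]. → [gumawidtinfemuvek].

jagikfaswisihalet, kmafoladazadgek, gumawidtinfemuvek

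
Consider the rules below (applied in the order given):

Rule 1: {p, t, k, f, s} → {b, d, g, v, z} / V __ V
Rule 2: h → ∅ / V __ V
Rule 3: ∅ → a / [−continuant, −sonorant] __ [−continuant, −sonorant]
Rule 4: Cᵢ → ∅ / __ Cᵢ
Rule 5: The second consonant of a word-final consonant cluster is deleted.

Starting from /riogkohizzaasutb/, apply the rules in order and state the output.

riogakoizaazutab

Rule 1 (intervocalic voicing): /s/ is a voiceless obstruent between vowels /a/ and /u/, so it voices to [z]. /riogkohizzaasutb/ → riogkohizzaazutb.
Rule 2 (intervocalic h-deletion): /h/ occurs between vowels /o/ and /i/, so it deletes. /riogkohizzaazutb/ → riogkoizzaazutb.
Rule 3 (stop-cluster a-epenthesis): /g/ and /k/ form a stop–stop cluster, so [a] is inserted between them. /t/ and /b/ form a stop–stop cluster, so [a] is inserted between them. /riogkoizzaazutb/ → riogakoizzaazutab.
Rule 4 (degemination): /zz/ is a geminate; the first /z/ deletes. /riogakoizzaazutab/ → riogakoizaazutab.
Rule 5 (final cluster simplification): no segment meets the environment; /riogakoizaazutab/ is unchanged.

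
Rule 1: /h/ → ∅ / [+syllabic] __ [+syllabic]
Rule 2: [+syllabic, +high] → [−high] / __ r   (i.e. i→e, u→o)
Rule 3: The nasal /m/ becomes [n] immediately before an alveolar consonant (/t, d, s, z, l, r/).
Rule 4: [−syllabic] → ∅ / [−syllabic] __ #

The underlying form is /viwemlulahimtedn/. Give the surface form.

viwenlulainted

Rule 1 (intervocalic h-deletion): /h/ occurs between vowels /a/ and /i/, so it deletes. /viwemlulahimtedn/ → viwemlulaimtedn.
Rule 2 (pre-rhotic lowering): no segment meets the environment; /viwemlulaimtedn/ is unchanged.
Rule 3 (nasal place assimilation): /m/ precedes the alveolar consonant /l/, so it assimilates in place to [n]. /m/ precedes the alveolar consonant /t/, so it assimilates in place to [n]. /viwemlulaimtedn/ → viwenlulaintedn.
Rule 4 (final cluster simplification): /n/ is the second consonant of a word-final cluster /dn/, so it deletes. /viwenlulaintedn/ → viwenlulainted.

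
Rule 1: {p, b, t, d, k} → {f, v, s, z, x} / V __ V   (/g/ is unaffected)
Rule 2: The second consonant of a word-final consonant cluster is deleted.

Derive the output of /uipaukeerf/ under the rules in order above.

Rule 1 (intervocalic spirantization): /p/ is a stop between vowels /i/ and /a/, so it spirantizes to the fricative [f]. /k/ is a stop between vowels /u/ and /e/, so it spirantizes to the fricative [x]. /uipaukeerf/ → uifauxeerf.
Rule 2 (final cluster simplification): /f/ is the second consonant of a word-final cluster /rf/, so it deletes. /uifauxeerf/ → uifauxeer.

uifauxeer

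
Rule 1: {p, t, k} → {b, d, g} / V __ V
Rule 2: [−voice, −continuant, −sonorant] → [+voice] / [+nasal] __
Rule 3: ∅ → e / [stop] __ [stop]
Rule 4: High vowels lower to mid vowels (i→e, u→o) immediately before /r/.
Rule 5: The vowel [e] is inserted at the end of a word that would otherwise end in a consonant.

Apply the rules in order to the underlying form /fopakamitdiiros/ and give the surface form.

fobagamitedierose

Rule 1 (intervocalic voicing): /p/ is a voiceless stop between vowels /o/ and /a/, so it voices to [b]. /k/ is a voiceless stop between vowels /a/ and /a/, so it voices to [g]. /fopakamitdiiros/ → fobagamitdiiros.
Rule 2 (post-nasal voicing): no segment meets the environment; /fobagamitdiiros/ is unchanged.
Rule 3 (stop-cluster e-epenthesis): /t/ and /d/ form a stop–stop cluster, so [e] is inserted between them. /fobagamitdiiros/ → fobagamitediiros.
Rule 4 (pre-rhotic lowering): /i/ is a high vowel immediately before /r/, so it lowers to [e]. /fobagamitediiros/ → fobagamitedieros.
Rule 5 (final e-epenthesis): the form ends in the consonant /s/, so [e] is inserted word-finally. /fobagamitedieros/ → fobagamitedierose.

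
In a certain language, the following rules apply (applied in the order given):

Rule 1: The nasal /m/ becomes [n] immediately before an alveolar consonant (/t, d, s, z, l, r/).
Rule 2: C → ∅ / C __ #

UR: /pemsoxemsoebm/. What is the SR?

pensoxensoeb

Rule 1 (nasal place assimilation): /m/ precedes the alveolar consonant /s/, so it assimilates in place to [n]. /m/ precedes the alveolar consonant /s/, so it assimilates in place to [n]. /pemsoxemsoebm/ → pensoxensoebm.
Rule 2 (final cluster simplification): /m/ is the second consonant of a word-final cluster /bm/, so it deletes. /pensoxensoebm/ → pensoxensoeb.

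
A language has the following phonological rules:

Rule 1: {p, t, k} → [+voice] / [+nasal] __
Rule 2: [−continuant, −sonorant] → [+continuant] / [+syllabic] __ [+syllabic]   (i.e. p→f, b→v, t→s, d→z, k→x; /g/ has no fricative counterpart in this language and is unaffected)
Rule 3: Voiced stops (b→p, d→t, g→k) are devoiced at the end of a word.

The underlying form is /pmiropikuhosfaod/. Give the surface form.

pmirofixuhosfaot

Rule 1 (post-nasal voicing): no segment meets the environment; /pmiropikuhosfaod/ is unchanged.
Rule 2 (intervocalic spirantization): /p/ is a stop between vowels /o/ and /i/, so it spirantizes to the fricative [f]. /k/ is a stop between vowels /i/ and /u/, so it spirantizes to the fricative [x]. /pmiropikuhosfaod/ → pmirofixuhosfaod.
Rule 3 (final devoicing): /d/ is a voiced stop in word-final position, so it devoices to [t]. /pmirofixuhosfaod/ → pmirofixuhosfaot.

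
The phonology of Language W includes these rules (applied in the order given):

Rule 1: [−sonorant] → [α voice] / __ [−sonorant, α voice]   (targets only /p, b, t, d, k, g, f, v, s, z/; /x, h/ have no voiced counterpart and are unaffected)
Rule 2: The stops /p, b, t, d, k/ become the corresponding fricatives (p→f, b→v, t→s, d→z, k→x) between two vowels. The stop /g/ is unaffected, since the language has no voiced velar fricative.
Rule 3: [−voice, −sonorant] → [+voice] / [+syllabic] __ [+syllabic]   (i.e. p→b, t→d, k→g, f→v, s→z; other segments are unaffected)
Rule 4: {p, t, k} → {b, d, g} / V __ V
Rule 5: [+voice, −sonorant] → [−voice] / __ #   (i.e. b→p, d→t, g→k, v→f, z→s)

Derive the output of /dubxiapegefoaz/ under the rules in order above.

dupxiavegevoas

Rule 1 (regressive voicing assimilation): /b/ precedes the voiceless obstruent /x/, so it devoices to [p] by assimilation. /dubxiapegefoaz/ → dupxiapegefoaz.
Rule 2 (intervocalic spirantization): /p/ is a stop between vowels /a/ and /e/, so it spirantizes to the fricative [f]. /dupxiapegefoaz/ → dupxiafegefoaz.
Rule 3 (intervocalic voicing): /f/ is a voiceless obstruent between vowels /a/ and /e/, so it voices to [v]. /f/ is a voiceless obstruent between vowels /e/ and /o/, so it voices to [v]. /dupxiafegefoaz/ → dupxiavegevoaz.
Rule 4 (intervocalic voicing): no segment meets the environment; /dupxiavegevoaz/ is unchanged.
Rule 5 (final devoicing): /z/ is a voiced obstruent in word-final position, so it devoices to [s]. /dupxiavegevoaz/ → dupxiavegevoas.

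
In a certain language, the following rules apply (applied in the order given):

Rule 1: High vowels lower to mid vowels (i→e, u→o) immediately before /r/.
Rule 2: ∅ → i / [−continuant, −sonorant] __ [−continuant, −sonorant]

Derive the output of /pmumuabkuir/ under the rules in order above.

Rule 1 (pre-rhotic lowering): /i/ is a high vowel immediately before /r/, so it lowers to [e]. /pmumuabkuir/ → pmumuabkuer.
Rule 2 (stop-cluster i-epenthesis): /b/ and /k/ form a stop–stop cluster, so [i] is inserted between them. /pmumuabkuer/ → pmumuabikuer.

pmumuabikuer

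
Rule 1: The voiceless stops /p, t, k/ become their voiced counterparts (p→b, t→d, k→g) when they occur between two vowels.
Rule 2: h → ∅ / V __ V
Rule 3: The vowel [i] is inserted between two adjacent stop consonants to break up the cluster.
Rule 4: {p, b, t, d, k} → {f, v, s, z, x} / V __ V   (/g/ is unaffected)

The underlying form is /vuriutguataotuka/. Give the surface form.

Rule 1 (intervocalic voicing): /t/ is a voiceless stop between vowels /a/ and /a/, so it voices to [d]. /t/ is a voiceless stop between vowels /o/ and /u/, so it voices to [d]. /k/ is a voiceless stop between vowels /u/ and /a/, so it voices to [g]. /vuriutguataotuka/ → vuriutguadaoduga.
Rule 2 (intervocalic h-deletion): no segment meets the environment; /vuriutguadaoduga/ is unchanged.
Rule 3 (stop-cluster i-epenthesis): /t/ and /g/ form a stop–stop cluster, so [i] is inserted between them. /vuriutguadaoduga/ → vuriutiguadaoduga.
Rule 4 (intervocalic spirantization): /t/ is a stop between vowels /u/ and /i/, so it spirantizes to the fricative [s]. /d/ is a stop between vowels /a/ and /a/, so it spirantizes to the fricative [z]. /d/ is a stop between vowels /o/ and /u/, so it spirantizes to the fricative [z]. /vuriutiguadaoduga/ → vuriusiguazaozuga.

vuriusiguazaozuga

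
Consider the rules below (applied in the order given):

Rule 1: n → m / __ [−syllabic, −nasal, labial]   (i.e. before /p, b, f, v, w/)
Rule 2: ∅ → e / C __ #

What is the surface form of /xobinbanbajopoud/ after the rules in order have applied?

Rule 1 (nasal place assimilation): /n/ precedes the labial consonant /b/, so it assimilates in place to [m]. /n/ precedes the labial consonant /b/, so it assimilates in place to [m]. /xobinbanbajopoud/ → xobimbambajopoud.
Rule 2 (final e-epenthesis): the form ends in the consonant /d/, so [e] is inserted word-finally. /xobimbambajopoud/ → xobimbambajopoude.

xobimbambajopoude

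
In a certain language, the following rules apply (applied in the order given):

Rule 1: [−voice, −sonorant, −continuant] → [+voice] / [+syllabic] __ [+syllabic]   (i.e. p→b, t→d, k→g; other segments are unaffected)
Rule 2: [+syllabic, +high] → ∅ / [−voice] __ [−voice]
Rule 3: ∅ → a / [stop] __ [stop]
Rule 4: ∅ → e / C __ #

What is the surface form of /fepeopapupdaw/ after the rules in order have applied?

Rule 1 (intervocalic voicing): /p/ is a voiceless stop between vowels /e/ and /e/, so it voices to [b]. /p/ is a voiceless stop between vowels /o/ and /a/, so it voices to [b]. /p/ is a voiceless stop between vowels /a/ and /u/, so it voices to [b]. /fepeopapupdaw/ → febeobabupdaw.
Rule 2 (high vowel syncope): no segment meets the environment; /febeobabupdaw/ is unchanged.
Rule 3 (stop-cluster a-epenthesis): /p/ and /d/ form a stop–stop cluster, so [a] is inserted between them. /febeobabupdaw/ → febeobabupadaw.
Rule 4 (final e-epenthesis): the form ends in the consonant /w/, so [e] is inserted word-finally. /febeobabupadaw/ → febeobabupadawe.

febeobabupadawe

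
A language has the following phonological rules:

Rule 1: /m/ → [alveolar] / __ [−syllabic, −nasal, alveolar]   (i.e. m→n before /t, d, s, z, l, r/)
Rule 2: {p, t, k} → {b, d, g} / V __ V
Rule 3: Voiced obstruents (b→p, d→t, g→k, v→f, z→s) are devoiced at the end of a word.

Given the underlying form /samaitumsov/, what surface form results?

Rule 1 (nasal place assimilation): /m/ precedes the alveolar consonant /s/, so it assimilates in place to [n]. /samaitumsov/ → samaitunsov.
Rule 2 (intervocalic voicing): /t/ is a voiceless stop between vowels /i/ and /u/, so it voices to [d]. /samaitunsov/ → samaidunsov.
Rule 3 (final devoicing): /v/ is a voiced obstruent in word-final position, so it devoices to [f]. /samaidunsov/ → samaidunsof.

samaidunsof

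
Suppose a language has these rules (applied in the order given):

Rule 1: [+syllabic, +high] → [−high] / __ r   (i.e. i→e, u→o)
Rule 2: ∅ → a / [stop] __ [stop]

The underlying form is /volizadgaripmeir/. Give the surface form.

volizadagaripmeer

Rule 1 (pre-rhotic lowering): /i/ is a high vowel immediately before /r/, so it lowers to [e]. /volizadgaripmeir/ → volizadgaripmeer.
Rule 2 (stop-cluster a-epenthesis): /d/ and /g/ form a stop–stop cluster, so [a] is inserted between them. /volizadgaripmeer/ → volizadagaripmeer.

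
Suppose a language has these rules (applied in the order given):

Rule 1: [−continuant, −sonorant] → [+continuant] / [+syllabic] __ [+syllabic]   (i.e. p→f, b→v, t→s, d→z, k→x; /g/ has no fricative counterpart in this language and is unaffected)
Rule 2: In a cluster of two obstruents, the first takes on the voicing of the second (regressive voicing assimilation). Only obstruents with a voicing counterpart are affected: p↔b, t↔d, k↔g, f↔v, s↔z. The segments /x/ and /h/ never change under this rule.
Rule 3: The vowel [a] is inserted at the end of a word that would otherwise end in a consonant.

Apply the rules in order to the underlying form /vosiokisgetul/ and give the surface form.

vosioxizgesula

Rule 1 (intervocalic spirantization): /k/ is a stop between vowels /o/ and /i/, so it spirantizes to the fricative [x]. /t/ is a stop between vowels /e/ and /u/, so it spirantizes to the fricative [s]. /vosiokisgetul/ → vosioxisgesul.
Rule 2 (regressive voicing assimilation): /s/ precedes the voiced obstruent /g/, so it voices to [z] by assimilation. /vosioxisgesul/ → vosioxizgesul.
Rule 3 (final a-epenthesis): the form ends in the consonant /l/, so [a] is inserted word-finally. /vosioxizgesul/ → vosioxizgesula.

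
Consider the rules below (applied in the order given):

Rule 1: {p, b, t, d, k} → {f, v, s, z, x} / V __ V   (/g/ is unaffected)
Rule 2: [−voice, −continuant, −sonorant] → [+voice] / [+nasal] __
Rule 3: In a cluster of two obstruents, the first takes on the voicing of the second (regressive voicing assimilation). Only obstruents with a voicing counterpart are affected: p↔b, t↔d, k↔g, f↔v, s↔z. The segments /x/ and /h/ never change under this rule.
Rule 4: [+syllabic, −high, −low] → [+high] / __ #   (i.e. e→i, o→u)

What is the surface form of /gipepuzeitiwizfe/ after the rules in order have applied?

Rule 1 (intervocalic spirantization): /p/ is a stop between vowels /i/ and /e/, so it spirantizes to the fricative [f]. /p/ is a stop between vowels /e/ and /u/, so it spirantizes to the fricative [f]. /t/ is a stop between vowels /i/ and /i/, so it spirantizes to the fricative [s]. /gipepuzeitiwizfe/ → gifefuzeisiwizfe.
Rule 2 (post-nasal voicing): no segment meets the environment; /gifefuzeisiwizfe/ is unchanged.
Rule 3 (regressive voicing assimilation): /z/ precedes the voiceless obstruent /f/, so it devoices to [s] by assimilation. /gifefuzeisiwizfe/ → gifefuzeisiwisfe.
Rule 4 (final vowel raising): /e/ is a mid vowel in word-final position, so it raises to [i]. /gifefuzeisiwisfe/ → gifefuzeisiwisfi.

gifefuzeisiwisfi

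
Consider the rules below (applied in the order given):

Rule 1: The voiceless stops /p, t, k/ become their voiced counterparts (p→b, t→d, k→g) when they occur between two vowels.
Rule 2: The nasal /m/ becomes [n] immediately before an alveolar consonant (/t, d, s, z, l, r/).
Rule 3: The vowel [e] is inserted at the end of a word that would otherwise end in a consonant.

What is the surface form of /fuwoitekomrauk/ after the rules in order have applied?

Rule 1 (intervocalic voicing): /t/ is a voiceless stop between vowels /i/ and /e/, so it voices to [d]. /k/ is a voiceless stop between vowels /e/ and /o/, so it voices to [g]. /fuwoitekomrauk/ → fuwoidegomrauk.
Rule 2 (nasal place assimilation): /m/ precedes the alveolar consonant /r/, so it assimilates in place to [n]. /fuwoidegomrauk/ → fuwoidegonrauk.
Rule 3 (final e-epenthesis): the form ends in the consonant /k/, so [e] is inserted word-finally. /fuwoidegonrauk/ → fuwoidegonrauke.

fuwoidegonrauke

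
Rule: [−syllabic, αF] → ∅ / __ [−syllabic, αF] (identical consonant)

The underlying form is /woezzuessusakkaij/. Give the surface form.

woezuesusakaij

/zz/ is a geminate; the first /z/ deletes.
/ss/ is a geminate; the first /s/ deletes.
/kk/ is a geminate; the first /k/ deletes.
The other instances of /w/, /z/, /s/, /k/, /j/ do not occur in the required environment and remain unchanged.
Surface form: [woezuesusakaij].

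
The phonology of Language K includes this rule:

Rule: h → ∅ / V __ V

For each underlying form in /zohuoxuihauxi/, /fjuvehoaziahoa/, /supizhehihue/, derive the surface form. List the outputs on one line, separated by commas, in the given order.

zouoxuiauxi, fjuveoaziaoa, supizheiue

/zohuoxuihauxi/: /h/ occurs between vowels /o/ and /u/, so it deletes. /h/ occurs between vowels /i/ and /a/, so it deletes. → [zouoxuiauxi].
/fjuvehoaziahoa/: /h/ occurs between vowels /e/ and /o/, so it deletes. /h/ occurs between vowels /a/ and /o/, so it deletes. → [fjuveoaziaoa].
/supizhehihue/: /h/ occurs between vowels /e/ and /i/, so it deletes. /h/ occurs between vowels /i/ and /u/, so it deletes. → [supizheiue].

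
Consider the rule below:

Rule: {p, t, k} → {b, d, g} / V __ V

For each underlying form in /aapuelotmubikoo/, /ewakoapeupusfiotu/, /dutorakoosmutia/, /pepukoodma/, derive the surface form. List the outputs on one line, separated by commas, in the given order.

aabuelotmubigoo, ewagoabeubusfiodu, dudoragoosmudia, pebugoodma

/aapuelotmubikoo/: /p/ is a voiceless stop between vowels /a/ and /u/, so it voices to [b]. /k/ is a voiceless stop between vowels /i/ and /o/, so it voices to [g]. → [aabuelotmubigoo].
/ewakoapeupusfiotu/: /k/ is a voiceless stop between vowels /a/ and /o/, so it voices to [g]. /p/ is a voiceless stop between vowels /a/ and /e/, so it voices to [b]. /p/ is a voiceless stop between vowels /u/ and /u/, so it voices to [b]. /t/ is a voiceless stop between vowels /o/ and /u/, so it voices to [d]. → [ewagoabeubusfiodu].
/dutorakoosmutia/: /t/ is a voiceless stop between vowels /u/ and /o/, so it voices to [d]. /k/ is a voiceless stop between vowels /a/ and /o/, so it voices to [g]. /t/ is a voiceless stop between vowels /u/ and /i/, so it voices to [d]. → [dudoragoosmudia].
/pepukoodma/: /p/ is a voiceless stop between vowels /e/ and /u/, so it voices to [b]. /k/ is a voiceless stop between vowels /u/ and /o/, so it voices to [g]. → [pebugoodma].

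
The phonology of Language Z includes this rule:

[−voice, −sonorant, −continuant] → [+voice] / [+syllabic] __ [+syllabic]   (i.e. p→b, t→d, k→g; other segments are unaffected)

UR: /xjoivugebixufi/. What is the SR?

xjoivugebixufi

No segment of /xjoivugebixufi/ meets the structural description of the rule, so the form surfaces unchanged.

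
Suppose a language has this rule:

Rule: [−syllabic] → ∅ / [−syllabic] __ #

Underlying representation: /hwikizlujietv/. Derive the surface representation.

hwikizlujiet

/v/ is the second consonant of a word-final cluster /tv/, so it deletes.
The other instances of /h/, /w/, /k/, /z/, /l/, /j/, /t/ do not occur in the required environment and remain unchanged.
Surface form: [hwikizlujiet].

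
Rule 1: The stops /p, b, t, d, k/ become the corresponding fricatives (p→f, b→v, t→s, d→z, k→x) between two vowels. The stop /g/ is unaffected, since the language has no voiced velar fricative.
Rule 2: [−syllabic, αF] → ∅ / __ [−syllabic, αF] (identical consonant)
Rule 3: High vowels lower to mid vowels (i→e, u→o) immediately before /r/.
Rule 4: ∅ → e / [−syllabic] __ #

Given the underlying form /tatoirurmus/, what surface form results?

tasoerormuse

Rule 1 (intervocalic spirantization): /t/ is a stop between vowels /a/ and /o/, so it spirantizes to the fricative [s]. /tatoirurmus/ → tasoirurmus.
Rule 2 (degemination): no segment meets the environment; /tasoirurmus/ is unchanged.
Rule 3 (pre-rhotic lowering): /i/ is a high vowel immediately before /r/, so it lowers to [e]. /u/ is a high vowel immediately before /r/, so it lowers to [o]. /tasoirurmus/ → tasoerormus.
Rule 4 (final e-epenthesis): the form ends in the consonant /s/, so [e] is inserted word-finally. /tasoerormus/ → tasoerormuse.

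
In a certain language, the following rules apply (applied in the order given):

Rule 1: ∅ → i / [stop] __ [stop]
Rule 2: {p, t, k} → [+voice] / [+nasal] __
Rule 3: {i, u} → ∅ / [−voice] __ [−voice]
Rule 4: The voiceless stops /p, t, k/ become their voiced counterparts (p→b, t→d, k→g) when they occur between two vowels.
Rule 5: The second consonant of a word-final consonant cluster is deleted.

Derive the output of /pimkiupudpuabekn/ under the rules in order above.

pimgiubudibuabek

Rule 1 (stop-cluster i-epenthesis): /d/ and /p/ form a stop–stop cluster, so [i] is inserted between them. /pimkiupudpuabekn/ → pimkiupudipuabekn.
Rule 2 (post-nasal voicing): /k/ is a voiceless stop immediately after the nasal /m/, so it voices to [g]. /pimkiupudipuabekn/ → pimgiupudipuabekn.
Rule 3 (high vowel syncope): no segment meets the environment; /pimgiupudipuabekn/ is unchanged.
Rule 4 (intervocalic voicing): /p/ is a voiceless stop between vowels /u/ and /u/, so it voices to [b]. /p/ is a voiceless stop between vowels /i/ and /u/, so it voices to [b]. /pimgiupudipuabekn/ → pimgiubudibuabekn.
Rule 5 (final cluster simplification): /n/ is the second consonant of a word-final cluster /kn/, so it deletes. /pimgiubudibuabekn/ → pimgiubudibuabek.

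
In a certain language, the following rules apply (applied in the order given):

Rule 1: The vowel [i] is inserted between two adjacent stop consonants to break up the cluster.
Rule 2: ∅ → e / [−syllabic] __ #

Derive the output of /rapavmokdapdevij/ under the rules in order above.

Rule 1 (stop-cluster i-epenthesis): /k/ and /d/ form a stop–stop cluster, so [i] is inserted between them. /p/ and /d/ form a stop–stop cluster, so [i] is inserted between them. /rapavmokdapdevij/ → rapavmokidapidevij.
Rule 2 (final e-epenthesis): the form ends in the consonant /j/, so [e] is inserted word-finally. /rapavmokidapidevij/ → rapavmokidapidevije.

rapavmokidapidevije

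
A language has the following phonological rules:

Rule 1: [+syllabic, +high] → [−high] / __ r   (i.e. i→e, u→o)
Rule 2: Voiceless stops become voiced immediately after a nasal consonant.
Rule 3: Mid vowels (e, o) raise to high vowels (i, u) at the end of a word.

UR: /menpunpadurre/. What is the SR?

Rule 1 (pre-rhotic lowering): /u/ is a high vowel immediately before /r/, so it lowers to [o]. /menpunpadurre/ → menpunpadorre.
Rule 2 (post-nasal voicing): /p/ is a voiceless stop immediately after the nasal /n/, so it voices to [b]. /p/ is a voiceless stop immediately after the nasal /n/, so it voices to [b]. /menpunpadorre/ → menbunbadorre.
Rule 3 (final vowel raising): /e/ is a mid vowel in word-final position, so it raises to [i]. /menbunbadorre/ → menbunbadorri.

menbunbadorri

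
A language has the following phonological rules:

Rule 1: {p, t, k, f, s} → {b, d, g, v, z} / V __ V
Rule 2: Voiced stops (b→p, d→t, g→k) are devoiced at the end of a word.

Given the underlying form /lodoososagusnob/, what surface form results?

lodoozozagusnop

Rule 1 (intervocalic voicing): /s/ is a voiceless obstruent between vowels /o/ and /o/, so it voices to [z]. /s/ is a voiceless obstruent between vowels /o/ and /a/, so it voices to [z]. /lodoososagusnob/ → lodoozozagusnob.
Rule 2 (final devoicing): /b/ is a voiced stop in word-final position, so it devoices to [p]. /lodoozozagusnob/ → lodoozozagusnop.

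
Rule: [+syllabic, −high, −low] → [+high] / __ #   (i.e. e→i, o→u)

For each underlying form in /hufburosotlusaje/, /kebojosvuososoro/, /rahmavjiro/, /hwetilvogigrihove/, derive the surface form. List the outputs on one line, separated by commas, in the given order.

hufburosotlusaji, kebojosvuososoru, rahmavjiru, hwetilvogigrihovi

/hufburosotlusaje/: /e/ is a mid vowel in word-final position, so it raises to [i]. → [hufburosotlusaji].
/kebojosvuososoro/: /o/ is a mid vowel in word-final position, so it raises to [u]. → [kebojosvuososoru].
/rahmavjiro/: /o/ is a mid vowel in word-final position, so it raises to [u]. → [rahmavjiru].
/hwetilvogigrihove/: /e/ is a mid vowel in word-final position, so it raises to [i]. → [hwetilvogigrihovi].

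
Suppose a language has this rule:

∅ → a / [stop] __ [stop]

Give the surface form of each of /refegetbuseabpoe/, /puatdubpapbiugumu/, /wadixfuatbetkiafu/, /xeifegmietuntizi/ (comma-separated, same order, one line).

/refegetbuseabpoe/: /t/ and /b/ form a stop–stop cluster, so [a] is inserted between them. /b/ and /p/ form a stop–stop cluster, so [a] is inserted between them. → [refegetabuseabapoe].
/puatdubpapbiugumu/: /t/ and /d/ form a stop–stop cluster, so [a] is inserted between them. /b/ and /p/ form a stop–stop cluster, so [a] is inserted between them. /p/ and /b/ form a stop–stop cluster, so [a] is inserted between them. → [puatadubapapabiugumu].
/wadixfuatbetkiafu/: /t/ and /b/ form a stop–stop cluster, so [a] is inserted between them. /t/ and /k/ form a stop–stop cluster, so [a] is inserted between them. → [wadixfuatabetakiafu].
/xeifegmietuntizi/: the rule's environment is not met; surfaces unchanged as [xeifegmietuntizi].

refegetabuseabapoe, puatadubapapabiugumu, wadixfuatabetakiafu, xeifegmietuntizi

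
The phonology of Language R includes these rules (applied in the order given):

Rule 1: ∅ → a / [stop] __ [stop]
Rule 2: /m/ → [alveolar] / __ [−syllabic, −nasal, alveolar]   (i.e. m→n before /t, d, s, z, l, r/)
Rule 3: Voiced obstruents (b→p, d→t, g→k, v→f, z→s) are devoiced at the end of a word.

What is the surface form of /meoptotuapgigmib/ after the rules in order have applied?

meopatotuapagigmip

Rule 1 (stop-cluster a-epenthesis): /p/ and /t/ form a stop–stop cluster, so [a] is inserted between them. /p/ and /g/ form a stop–stop cluster, so [a] is inserted between them. /meoptotuapgigmib/ → meopatotuapagigmib.
Rule 2 (nasal place assimilation): no segment meets the environment; /meopatotuapagigmib/ is unchanged.
Rule 3 (final devoicing): /b/ is a voiced obstruent in word-final position, so it devoices to [p]. /meopatotuapagigmib/ → meopatotuapagigmip.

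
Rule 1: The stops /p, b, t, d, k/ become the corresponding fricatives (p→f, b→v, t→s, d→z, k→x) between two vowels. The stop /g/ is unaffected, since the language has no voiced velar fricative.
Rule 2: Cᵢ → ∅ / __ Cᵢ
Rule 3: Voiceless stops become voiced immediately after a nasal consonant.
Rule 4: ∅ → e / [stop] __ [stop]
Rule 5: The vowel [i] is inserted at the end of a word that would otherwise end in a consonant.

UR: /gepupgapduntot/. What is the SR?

gefupegapedundoti

Rule 1 (intervocalic spirantization): /p/ is a stop between vowels /e/ and /u/, so it spirantizes to the fricative [f]. /gepupgapduntot/ → gefupgapduntot.
Rule 2 (degemination): no segment meets the environment; /gefupgapduntot/ is unchanged.
Rule 3 (post-nasal voicing): /t/ is a voiceless stop immediately after the nasal /n/, so it voices to [d]. /gefupgapduntot/ → gefupgapdundot.
Rule 4 (stop-cluster e-epenthesis): /p/ and /g/ form a stop–stop cluster, so [e] is inserted between them. /p/ and /d/ form a stop–stop cluster, so [e] is inserted between them. /gefupgapdundot/ → gefupegapedundot.
Rule 5 (final i-epenthesis): the form ends in the consonant /t/, so [i] is inserted word-finally. /gefupegapedundot/ → gefupegapedundoti.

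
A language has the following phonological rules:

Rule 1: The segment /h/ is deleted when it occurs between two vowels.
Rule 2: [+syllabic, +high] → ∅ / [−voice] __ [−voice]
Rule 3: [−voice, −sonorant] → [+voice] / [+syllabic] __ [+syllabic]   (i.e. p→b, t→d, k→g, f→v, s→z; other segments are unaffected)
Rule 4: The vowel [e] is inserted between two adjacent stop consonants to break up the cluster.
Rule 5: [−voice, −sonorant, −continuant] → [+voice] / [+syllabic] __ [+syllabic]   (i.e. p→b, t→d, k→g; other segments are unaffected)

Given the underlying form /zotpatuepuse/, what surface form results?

zodebaduepse

Rule 1 (intervocalic h-deletion): no segment meets the environment; /zotpatuepuse/ is unchanged.
Rule 2 (high vowel syncope): /u/ is a high vowel flanked by voiceless consonants /p/ and /s/, so it deletes. /zotpatuepuse/ → zotpatuepse.
Rule 3 (intervocalic voicing): /t/ is a voiceless obstruent between vowels /a/ and /u/, so it voices to [d]. /zotpatuepse/ → zotpaduepse.
Rule 4 (stop-cluster e-epenthesis): /t/ and /p/ form a stop–stop cluster, so [e] is inserted between them. /zotpaduepse/ → zotepaduepse.
Rule 5 (intervocalic voicing): /t/ is a voiceless stop between vowels /o/ and /e/, so it voices to [d]. /p/ is a voiceless stop between vowels /e/ and /a/, so it voices to [b]. /zotepaduepse/ → zodebaduepse.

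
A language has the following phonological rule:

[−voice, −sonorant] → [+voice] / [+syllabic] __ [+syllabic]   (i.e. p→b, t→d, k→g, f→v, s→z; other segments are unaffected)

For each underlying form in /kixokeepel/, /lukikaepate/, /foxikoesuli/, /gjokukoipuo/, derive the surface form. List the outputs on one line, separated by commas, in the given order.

kixogeebel, lugigaebade, foxigoezuli, gjogugoibuo

/kixokeepel/: /k/ is a voiceless obstruent between vowels /o/ and /e/, so it voices to [g]. /p/ is a voiceless obstruent between vowels /e/ and /e/, so it voices to [b]. → [kixogeebel].
/lukikaepate/: /k/ is a voiceless obstruent between vowels /u/ and /i/, so it voices to [g]. /k/ is a voiceless obstruent between vowels /i/ and /a/, so it voices to [g]. /p/ is a voiceless obstruent between vowels /e/ and /a/, so it voices to [b]. /t/ is a voiceless obstruent between vowels /a/ and /e/, so it voices to [d]. → [lugigaebade].
/foxikoesuli/: /k/ is a voiceless obstruent between vowels /i/ and /o/, so it voices to [g]. /s/ is a voiceless obstruent between vowels /e/ and /u/, so it voices to [z]. → [foxigoezuli].
/gjokukoipuo/: /k/ is a voiceless obstruent between vowels /o/ and /u/, so it voices to [g]. /k/ is a voiceless obstruent between vowels /u/ and /o/, so it voices to [g]. /p/ is a voiceless obstruent between vowels /i/ and /u/, so it voices to [b]. → [gjogugoibuo].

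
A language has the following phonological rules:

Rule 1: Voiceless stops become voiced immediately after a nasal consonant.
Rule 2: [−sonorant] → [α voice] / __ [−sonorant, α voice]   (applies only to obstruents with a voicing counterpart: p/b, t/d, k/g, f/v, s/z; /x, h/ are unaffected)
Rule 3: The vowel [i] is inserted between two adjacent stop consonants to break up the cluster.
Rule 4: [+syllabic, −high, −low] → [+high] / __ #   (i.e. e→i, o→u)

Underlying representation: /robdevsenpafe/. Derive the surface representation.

robidefsenbafi

Rule 1 (post-nasal voicing): /p/ is a voiceless stop immediately after the nasal /n/, so it voices to [b]. /robdevsenpafe/ → robdevsenbafe.
Rule 2 (regressive voicing assimilation): /v/ precedes the voiceless obstruent /s/, so it devoices to [f] by assimilation. /robdevsenbafe/ → robdefsenbafe.
Rule 3 (stop-cluster i-epenthesis): /b/ and /d/ form a stop–stop cluster, so [i] is inserted between them. /robdefsenbafe/ → robidefsenbafe.
Rule 4 (final vowel raising): /e/ is a mid vowel in word-final position, so it raises to [i]. /robidefsenbafe/ → robidefsenbafi.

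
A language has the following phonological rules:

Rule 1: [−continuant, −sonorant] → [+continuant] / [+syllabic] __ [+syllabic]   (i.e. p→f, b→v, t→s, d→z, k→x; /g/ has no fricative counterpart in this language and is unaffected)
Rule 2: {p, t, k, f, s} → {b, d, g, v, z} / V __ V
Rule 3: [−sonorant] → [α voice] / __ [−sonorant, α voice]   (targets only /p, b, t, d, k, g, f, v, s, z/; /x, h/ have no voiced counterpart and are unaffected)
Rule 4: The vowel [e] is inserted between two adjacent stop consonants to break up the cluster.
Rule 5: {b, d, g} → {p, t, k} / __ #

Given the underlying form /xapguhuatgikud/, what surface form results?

Rule 1 (intervocalic spirantization): /k/ is a stop between vowels /i/ and /u/, so it spirantizes to the fricative [x]. /xapguhuatgikud/ → xapguhuatgixud.
Rule 2 (intervocalic voicing): no segment meets the environment; /xapguhuatgixud/ is unchanged.
Rule 3 (regressive voicing assimilation): /p/ precedes the voiced obstruent /g/, so it voices to [b] by assimilation. /t/ precedes the voiced obstruent /g/, so it voices to [d] by assimilation. /xapguhuatgixud/ → xabguhuadgixud.
Rule 4 (stop-cluster e-epenthesis): /b/ and /g/ form a stop–stop cluster, so [e] is inserted between them. /d/ and /g/ form a stop–stop cluster, so [e] is inserted between them. /xabguhuadgixud/ → xabeguhuadegixud.
Rule 5 (final devoicing): /d/ is a voiced stop in word-final position, so it devoices to [t]. /xabeguhuadegixud/ → xabeguhuadegixut.

xabeguhuadegixut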